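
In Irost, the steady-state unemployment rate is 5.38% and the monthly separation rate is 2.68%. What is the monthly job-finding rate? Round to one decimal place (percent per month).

Job-finding rate ≈ 47.1% per month.

From u* = s/(s+f): f = s·(1−u)/u.
f = 2.68 × (1 − 0.0538) / 0.0538 = 2.5358 / 0.0538 ≈ 47.1% per month.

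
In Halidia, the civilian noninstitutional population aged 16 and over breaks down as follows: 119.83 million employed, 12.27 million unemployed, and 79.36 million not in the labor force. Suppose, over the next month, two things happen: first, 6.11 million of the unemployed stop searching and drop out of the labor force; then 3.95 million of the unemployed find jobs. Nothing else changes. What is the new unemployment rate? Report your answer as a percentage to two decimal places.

New unemployment rate ≈ 1.75%.

Initially, labor force = 119.83 + 12.27 = 132.10 million, so u = 12.27/132.10 = 9.29%.
After the first change, unemployed and labor force both fall by 6.11 → E = 119.83, U = 6.16, labor force = 125.99 million.
After the second change, unemployed falls and employed rises by 3.95; labor force unchanged → E = 123.78, U = 2.21, labor force = 125.99 million.
New unemployment rate = 2.21 / 125.99 = 1.75%.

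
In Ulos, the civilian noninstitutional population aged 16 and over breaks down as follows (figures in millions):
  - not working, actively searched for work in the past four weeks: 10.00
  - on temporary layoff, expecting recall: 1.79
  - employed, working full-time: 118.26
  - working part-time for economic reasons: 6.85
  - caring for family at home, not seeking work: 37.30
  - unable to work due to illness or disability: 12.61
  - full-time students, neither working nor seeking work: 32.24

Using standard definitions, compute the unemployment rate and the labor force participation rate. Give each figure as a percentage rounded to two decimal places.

Unemployment rate ≈ 8.61%; labor force participation rate ≈ 62.50%.

Employed = 118.26 + 6.85 = 125.11 million (anyone who worked, including part-time for economic reasons, counts as employed).
Unemployed = 10.00 + 1.79 = 11.79 million (jobless and actively searching, or on temporary layoff).
Labor force = 125.11 + 11.79 = 136.90 million.
Not in labor force = 37.30 + 12.61 + 32.24 = 82.15 million (those not working and not actively searching are outside the labor force).
Civilian working-age population = 136.90 + 82.15 = 219.05 million.
Unemployment rate = 11.79 / 136.90 = 8.61%.
Labor force participation rate = 136.90 / 219.05 = 62.50%.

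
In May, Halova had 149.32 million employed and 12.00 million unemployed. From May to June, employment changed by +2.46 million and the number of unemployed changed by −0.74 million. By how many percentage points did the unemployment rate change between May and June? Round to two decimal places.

May: labor force = 149.32 + 12.00 = 161.32; u = 12.00/161.32 = 7.44%.
June: labor force = 151.78 + 11.26 = 163.04; u = 11.26/163.04 = 6.91%.
Change = 6.91% − 7.44% = −0.53 pp.

The unemployment rate changed by −0.53 percentage points.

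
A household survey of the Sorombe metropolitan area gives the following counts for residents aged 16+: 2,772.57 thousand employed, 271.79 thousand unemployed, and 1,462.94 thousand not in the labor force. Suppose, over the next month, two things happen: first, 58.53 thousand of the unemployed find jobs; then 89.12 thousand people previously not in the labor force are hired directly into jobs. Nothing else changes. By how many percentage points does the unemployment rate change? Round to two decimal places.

The unemployment rate changes by −2.12 percentage points.

Initially, labor force = 2,772.57 + 271.79 = 3,044.36 thousand, so u = 271.79/3,044.36 = 8.93%.
After the first change, unemployed falls and employed rises by 58.53; labor force unchanged → E = 2,831.10, U = 213.26, labor force = 3,044.36 thousand.
After the second change, employed and labor force both rise by 89.12; unemployed unchanged → E = 2,920.22, U = 213.26, labor force = 3,133.48 thousand.
New unemployment rate = 213.26 / 3,133.48 = 6.81%.
Change = 6.81% − 8.93% = −2.12 percentage points.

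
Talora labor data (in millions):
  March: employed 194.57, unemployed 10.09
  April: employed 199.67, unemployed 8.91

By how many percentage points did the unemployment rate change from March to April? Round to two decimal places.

March: labor force = 194.57 + 10.09 = 204.66; u = 10.09/204.66 = 4.93%.
April: labor force = 199.67 + 8.91 = 208.58; u = 8.91/208.58 = 4.27%.
Change = 4.27% − 4.93% = −0.66 pp.

The unemployment rate changed by −0.66 percentage points.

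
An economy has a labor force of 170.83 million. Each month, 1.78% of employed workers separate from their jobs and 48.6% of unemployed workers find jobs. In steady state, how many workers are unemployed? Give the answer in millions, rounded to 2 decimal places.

About 6.04 million are unemployed in steady state.

Steady-state unemployment rate u* = s/(s+f) = 1.78/(1.78+48.6) = 0.035331.
Unemployed = u* × labor force = 0.035331 × 170.83 ≈ 6.04 million.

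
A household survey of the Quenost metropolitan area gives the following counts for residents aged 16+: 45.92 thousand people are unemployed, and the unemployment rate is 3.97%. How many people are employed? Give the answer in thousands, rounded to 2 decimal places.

About 1,110.76 thousand are employed.

Labor force = U / u = 45.92 / 0.0397 ≈ 1,156.68 thousand.
Employed = labor force − unemployed = 1,156.68 − 45.92 = 1,110.76 thousand.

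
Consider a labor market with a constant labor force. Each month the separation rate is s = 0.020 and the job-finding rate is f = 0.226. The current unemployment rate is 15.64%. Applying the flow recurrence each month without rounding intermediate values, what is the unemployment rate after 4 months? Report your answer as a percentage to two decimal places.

With a fixed labor force, u_{t+1} = u_t + s·(1−u_t) − f·u_t = u_t·(1−s−f) + s.
Here 1−s−f = 0.754 and s = 0.020.
u_1 = 0.156400 × 0.754 + 0.020 = 0.137926.
u_2 = 0.137926 × 0.754 + 0.020 = 0.123996.
u_3 = 0.123996 × 0.754 + 0.020 = 0.113493.
u_4 = 0.113493 × 0.754 + 0.020 = 0.105574.

Unemployment rate after four months ≈ 10.56%.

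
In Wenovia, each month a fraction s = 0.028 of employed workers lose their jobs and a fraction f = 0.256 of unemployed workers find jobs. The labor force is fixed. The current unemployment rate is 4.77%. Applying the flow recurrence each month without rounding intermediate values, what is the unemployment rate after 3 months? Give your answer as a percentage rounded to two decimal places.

Unemployment rate after three months ≈ 7.99%.

With a fixed labor force, u_{t+1} = u_t + s·(1−u_t) − f·u_t = u_t·(1−s−f) + s.
Here 1−s−f = 0.716 and s = 0.028.
u_1 = 0.047700 × 0.716 + 0.028 = 0.062153.
u_2 = 0.062153 × 0.716 + 0.028 = 0.072502.
u_3 = 0.072502 × 0.716 + 0.028 = 0.079911.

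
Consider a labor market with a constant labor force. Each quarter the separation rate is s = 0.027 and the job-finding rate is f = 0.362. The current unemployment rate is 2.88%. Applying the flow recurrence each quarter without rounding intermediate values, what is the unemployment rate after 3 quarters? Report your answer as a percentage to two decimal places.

Unemployment rate after three quarters ≈ 6.01%.

With a fixed labor force, u_{t+1} = u_t + s·(1−u_t) − f·u_t = u_t·(1−s−f) + s.
Here 1−s−f = 0.611 and s = 0.027.
u_1 = 0.028800 × 0.611 + 0.027 = 0.044597.
u_2 = 0.044597 × 0.611 + 0.027 = 0.054249.
u_3 = 0.054249 × 0.611 + 0.027 = 0.060146.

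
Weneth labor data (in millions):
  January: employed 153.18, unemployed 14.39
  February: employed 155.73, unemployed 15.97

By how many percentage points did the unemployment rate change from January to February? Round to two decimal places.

January: labor force = 153.18 + 14.39 = 167.57; u = 14.39/167.57 = 8.59%.
February: labor force = 155.73 + 15.97 = 171.70; u = 15.97/171.70 = 9.30%.
Change = 9.30% − 8.59% = +0.71 pp.

The unemployment rate changed by +0.71 percentage points.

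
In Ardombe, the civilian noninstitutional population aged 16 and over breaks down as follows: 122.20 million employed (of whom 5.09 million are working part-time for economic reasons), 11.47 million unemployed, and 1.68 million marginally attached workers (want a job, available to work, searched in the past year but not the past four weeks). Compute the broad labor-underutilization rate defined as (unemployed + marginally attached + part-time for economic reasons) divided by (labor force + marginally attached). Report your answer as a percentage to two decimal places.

Broad underutilization rate ≈ 13.48%.

Labor force = 122.20 + 11.47 = 133.67 million.
Numerator = 11.47 + 1.68 + 5.09 = 18.24 million.
Denominator = 133.67 + 1.68 = 135.35 million.
Broad rate = 18.24 / 135.35 = 13.48%.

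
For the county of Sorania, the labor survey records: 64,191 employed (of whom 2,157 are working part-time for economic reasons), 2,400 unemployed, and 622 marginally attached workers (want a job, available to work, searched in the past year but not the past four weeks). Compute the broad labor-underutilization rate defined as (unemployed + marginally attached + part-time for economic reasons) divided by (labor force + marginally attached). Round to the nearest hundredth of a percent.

Labor force = 64,191 + 2,400 = 66,591.
Numerator = 2,400 + 622 + 2,157 = 5,179.
Denominator = 66,591 + 622 = 67,213.
Broad rate = 5,179 / 67,213 = 7.71%.

Broad underutilization rate ≈ 7.71%.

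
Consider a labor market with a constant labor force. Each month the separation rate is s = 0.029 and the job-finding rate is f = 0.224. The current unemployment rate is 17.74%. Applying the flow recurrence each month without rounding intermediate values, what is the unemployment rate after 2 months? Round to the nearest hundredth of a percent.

Unemployment rate after two months ≈ 14.97%.

With a fixed labor force, u_{t+1} = u_t + s·(1−u_t) − f·u_t = u_t·(1−s−f) + s.
Here 1−s−f = 0.747 and s = 0.029.
u_1 = 0.177400 × 0.747 + 0.029 = 0.161518.
u_2 = 0.161518 × 0.747 + 0.029 = 0.149654.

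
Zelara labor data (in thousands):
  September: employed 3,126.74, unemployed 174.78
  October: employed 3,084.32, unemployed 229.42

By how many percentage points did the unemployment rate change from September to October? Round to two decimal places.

The unemployment rate changed by +1.63 percentage points.

September: labor force = 3,126.74 + 174.78 = 3,301.52; u = 174.78/3,301.52 = 5.29%.
October: labor force = 3,084.32 + 229.42 = 3,313.74; u = 229.42/3,313.74 = 6.92%.
Change = 6.92% − 5.29% = +1.63 pp.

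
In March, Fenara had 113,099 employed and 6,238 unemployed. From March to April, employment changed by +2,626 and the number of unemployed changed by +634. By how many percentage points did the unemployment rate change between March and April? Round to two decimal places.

March: labor force = 113,099 + 6,238 = 119,337; u = 6,238/119,337 = 5.23%.
April: labor force = 115,725 + 6,872 = 122,597; u = 6,872/122,597 = 5.61%.
Change = 5.61% − 5.23% = +0.38 pp.

The unemployment rate changed by +0.38 percentage points.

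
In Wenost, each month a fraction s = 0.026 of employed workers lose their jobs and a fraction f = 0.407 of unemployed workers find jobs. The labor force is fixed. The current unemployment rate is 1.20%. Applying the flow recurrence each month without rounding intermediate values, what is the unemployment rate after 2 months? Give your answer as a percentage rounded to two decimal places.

Unemployment rate after two months ≈ 4.46%.

With a fixed labor force, u_{t+1} = u_t + s·(1−u_t) − f·u_t = u_t·(1−s−f) + s.
Here 1−s−f = 0.567 and s = 0.026.
u_1 = 0.012000 × 0.567 + 0.026 = 0.032804.
u_2 = 0.032804 × 0.567 + 0.026 = 0.044600.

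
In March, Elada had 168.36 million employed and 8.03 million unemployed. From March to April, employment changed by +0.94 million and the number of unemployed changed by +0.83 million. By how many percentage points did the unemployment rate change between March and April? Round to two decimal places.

The unemployment rate changed by +0.42 percentage points.

March: labor force = 168.36 + 8.03 = 176.39; u = 8.03/176.39 = 4.55%.
April: labor force = 169.30 + 8.86 = 178.16; u = 8.86/178.16 = 4.97%.
Change = 4.97% − 4.55% = +0.42 pp.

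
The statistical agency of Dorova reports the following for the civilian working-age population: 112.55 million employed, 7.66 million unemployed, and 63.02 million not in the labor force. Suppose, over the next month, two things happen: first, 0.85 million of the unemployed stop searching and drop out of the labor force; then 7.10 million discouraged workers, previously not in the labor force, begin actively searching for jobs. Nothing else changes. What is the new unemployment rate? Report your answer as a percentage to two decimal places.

New unemployment rate ≈ 11.00%.

Initially, labor force = 112.55 + 7.66 = 120.21 million, so u = 7.66/120.21 = 6.37%.
After the first change, unemployed and labor force both fall by 0.85 → E = 112.55, U = 6.81, labor force = 119.36 million.
After the second change, unemployed and labor force both rise by 7.10 → E = 112.55, U = 13.91, labor force = 126.46 million.
New unemployment rate = 13.91 / 126.46 = 11.00%.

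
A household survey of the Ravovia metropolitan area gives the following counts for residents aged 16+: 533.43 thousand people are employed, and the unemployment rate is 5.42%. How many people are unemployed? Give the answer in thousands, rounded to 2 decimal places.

Let U be the number unemployed. The labor force is E + U, and U/(E+U) = 0.0542.
So U = 0.0542 × 533.43 / (1 − 0.0542) = 28.9119 / 0.9458 ≈ 30.57 thousand.

About 30.57 thousand are unemployed.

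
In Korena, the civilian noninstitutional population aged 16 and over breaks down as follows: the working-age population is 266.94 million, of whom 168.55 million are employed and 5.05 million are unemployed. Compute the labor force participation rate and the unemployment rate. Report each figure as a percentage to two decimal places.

Labor force participation rate ≈ 65.03%; unemployment rate ≈ 2.91%.

Labor force = employed + unemployed = 168.55 + 5.05 = 173.60 million.
Unemployment rate = 5.05 / 173.60 = 2.91%.
Labor force participation rate = 173.60 / 266.94 = 65.03%.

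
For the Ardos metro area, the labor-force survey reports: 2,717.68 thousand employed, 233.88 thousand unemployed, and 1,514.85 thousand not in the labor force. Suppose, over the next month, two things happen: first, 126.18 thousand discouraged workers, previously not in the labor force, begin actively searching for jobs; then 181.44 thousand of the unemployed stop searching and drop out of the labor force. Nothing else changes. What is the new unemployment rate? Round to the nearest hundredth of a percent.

Initially, labor force = 2,717.68 + 233.88 = 2,951.56 thousand, so u = 233.88/2,951.56 = 7.92%.
After the first change, unemployed and labor force both rise by 126.18 → E = 2,717.68, U = 360.06, labor force = 3,077.74 thousand.
After the second change, unemployed and labor force both fall by 181.44 → E = 2,717.68, U = 178.62, labor force = 2,896.30 thousand.
New unemployment rate = 178.62 / 2,896.30 = 6.17%.

New unemployment rate ≈ 6.17%.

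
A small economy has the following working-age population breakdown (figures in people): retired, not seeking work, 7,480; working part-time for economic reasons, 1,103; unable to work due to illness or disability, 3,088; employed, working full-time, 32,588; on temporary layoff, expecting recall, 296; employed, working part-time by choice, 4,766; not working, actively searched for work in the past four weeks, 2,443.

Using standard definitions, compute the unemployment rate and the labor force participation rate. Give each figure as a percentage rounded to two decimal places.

Unemployment rate ≈ 6.65%; labor force participation rate ≈ 79.58%.

Employed = 1,103 + 32,588 + 4,766 = 38,457 (anyone who worked, including part-time for economic reasons, counts as employed).
Unemployed = 296 + 2,443 = 2,739 (jobless and actively searching, or on temporary layoff).
Labor force = 38,457 + 2,739 = 41,196.
Not in labor force = 7,480 + 3,088 = 10,568 (those not working and not actively searching are outside the labor force).
Civilian working-age population = 41,196 + 10,568 = 51,764.
Unemployment rate = 2,739 / 41,196 = 6.65%.
Labor force participation rate = 41,196 / 51,764 = 79.58%.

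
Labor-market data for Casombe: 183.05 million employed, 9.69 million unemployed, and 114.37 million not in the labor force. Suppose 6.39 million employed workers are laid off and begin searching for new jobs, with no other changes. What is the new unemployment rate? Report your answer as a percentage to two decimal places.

New unemployment rate ≈ 8.34%.

Initially, labor force = 183.05 + 9.69 = 192.74 million, so u = 9.69/192.74 = 5.03%.
After the change, employed falls and unemployed rises by 6.39; labor force unchanged → E = 176.66, U = 16.08, labor force = 192.74 million.
New unemployment rate = 16.08 / 192.74 = 8.34%.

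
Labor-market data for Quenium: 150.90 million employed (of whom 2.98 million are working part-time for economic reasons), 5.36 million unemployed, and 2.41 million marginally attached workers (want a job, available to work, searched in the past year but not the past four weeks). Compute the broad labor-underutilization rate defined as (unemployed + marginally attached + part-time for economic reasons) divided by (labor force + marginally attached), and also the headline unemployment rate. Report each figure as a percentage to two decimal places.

Labor force = 150.90 + 5.36 = 156.26 million.
Numerator = 5.36 + 2.41 + 2.98 = 10.75 million.
Denominator = 156.26 + 2.41 = 158.67 million.
Broad rate = 10.75 / 158.67 = 6.78%.
Headline unemployment rate = 5.36 / 156.26 = 3.43%.

Broad underutilization rate ≈ 6.78%; headline unemployment rate ≈ 3.43%.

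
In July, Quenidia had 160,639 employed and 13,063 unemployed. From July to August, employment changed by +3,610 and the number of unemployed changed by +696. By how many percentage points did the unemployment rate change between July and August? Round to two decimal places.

The unemployment rate changed by +0.21 percentage points.

July: labor force = 160,639 + 13,063 = 173,702; u = 13,063/173,702 = 7.52%.
August: labor force = 164,249 + 13,759 = 178,008; u = 13,759/178,008 = 7.73%.
Change = 7.73% − 7.52% = +0.21 pp.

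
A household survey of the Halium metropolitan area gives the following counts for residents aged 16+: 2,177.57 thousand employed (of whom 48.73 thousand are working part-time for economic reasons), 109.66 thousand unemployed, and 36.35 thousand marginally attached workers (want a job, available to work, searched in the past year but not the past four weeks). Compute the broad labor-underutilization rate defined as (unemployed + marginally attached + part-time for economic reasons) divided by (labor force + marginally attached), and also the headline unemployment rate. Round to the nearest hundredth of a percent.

Labor force = 2,177.57 + 109.66 = 2,287.23 thousand.
Numerator = 109.66 + 36.35 + 48.73 = 194.74 thousand.
Denominator = 2,287.23 + 36.35 = 2,323.58 thousand.
Broad rate = 194.74 / 2,323.58 = 8.38%.
Headline unemployment rate = 109.66 / 2,287.23 = 4.79%.

Broad underutilization rate ≈ 8.38%; headline unemployment rate ≈ 4.79%.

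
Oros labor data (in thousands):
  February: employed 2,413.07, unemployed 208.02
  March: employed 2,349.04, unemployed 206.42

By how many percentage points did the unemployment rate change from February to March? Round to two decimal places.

February: labor force = 2,413.07 + 208.02 = 2,621.09; u = 208.02/2,621.09 = 7.94%.
March: labor force = 2,349.04 + 206.42 = 2,555.46; u = 206.42/2,555.46 = 8.08%.
Change = 8.08% − 7.94% = +0.14 pp.

The unemployment rate changed by +0.14 percentage points.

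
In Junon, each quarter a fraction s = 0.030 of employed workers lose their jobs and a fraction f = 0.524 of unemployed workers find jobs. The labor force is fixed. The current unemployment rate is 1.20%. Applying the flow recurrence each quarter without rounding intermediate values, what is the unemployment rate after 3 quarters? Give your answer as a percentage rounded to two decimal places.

With a fixed labor force, u_{t+1} = u_t + s·(1−u_t) − f·u_t = u_t·(1−s−f) + s.
Here 1−s−f = 0.446 and s = 0.030.
u_1 = 0.012000 × 0.446 + 0.030 = 0.035352.
u_2 = 0.035352 × 0.446 + 0.030 = 0.045767.
u_3 = 0.045767 × 0.446 + 0.030 = 0.050412.

Unemployment rate after three quarters ≈ 5.04%.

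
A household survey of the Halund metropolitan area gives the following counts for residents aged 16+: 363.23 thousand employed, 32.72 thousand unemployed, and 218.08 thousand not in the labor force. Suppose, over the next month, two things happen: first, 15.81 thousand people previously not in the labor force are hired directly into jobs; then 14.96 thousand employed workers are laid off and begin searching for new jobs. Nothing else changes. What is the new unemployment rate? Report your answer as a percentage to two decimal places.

New unemployment rate ≈ 11.58%.

Initially, labor force = 363.23 + 32.72 = 395.95 thousand, so u = 32.72/395.95 = 8.26%.
After the first change, employed and labor force both rise by 15.81; unemployed unchanged → E = 379.04, U = 32.72, labor force = 411.76 thousand.
After the second change, employed falls and unemployed rises by 14.96; labor force unchanged → E = 364.08, U = 47.68, labor force = 411.76 thousand.
New unemployment rate = 47.68 / 411.76 = 11.58%.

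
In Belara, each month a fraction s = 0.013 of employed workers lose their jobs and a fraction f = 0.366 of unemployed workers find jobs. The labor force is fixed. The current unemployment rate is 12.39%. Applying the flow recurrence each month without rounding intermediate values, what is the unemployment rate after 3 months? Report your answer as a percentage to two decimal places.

With a fixed labor force, u_{t+1} = u_t + s·(1−u_t) − f·u_t = u_t·(1−s−f) + s.
Here 1−s−f = 0.621 and s = 0.013.
u_1 = 0.123900 × 0.621 + 0.013 = 0.089942.
u_2 = 0.089942 × 0.621 + 0.013 = 0.068854.
u_3 = 0.068854 × 0.621 + 0.013 = 0.055758.

Unemployment rate after three months ≈ 5.58%.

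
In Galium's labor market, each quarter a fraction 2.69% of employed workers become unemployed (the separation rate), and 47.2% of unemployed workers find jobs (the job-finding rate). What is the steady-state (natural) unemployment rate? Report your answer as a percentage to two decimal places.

Steady-state unemployment rate ≈ 5.39%.

At steady state the flows balance: s·E = f·U, so U/(E+U) = s/(s+f).
u* = 2.69 / (2.69 + 47.2) = 2.69 / 49.89 = 5.39%.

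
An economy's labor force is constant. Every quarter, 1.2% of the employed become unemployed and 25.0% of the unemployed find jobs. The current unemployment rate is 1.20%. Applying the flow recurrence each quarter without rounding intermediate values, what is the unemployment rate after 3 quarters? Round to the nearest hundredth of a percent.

Unemployment rate after three quarters ≈ 3.22%.

With a fixed labor force, u_{t+1} = u_t + s·(1−u_t) − f·u_t = u_t·(1−s−f) + s.
Here 1−s−f = 0.738 and s = 0.012.
u_1 = 0.012000 × 0.738 + 0.012 = 0.020856.
u_2 = 0.020856 × 0.738 + 0.012 = 0.027392.
u_3 = 0.027392 × 0.738 + 0.012 = 0.032215.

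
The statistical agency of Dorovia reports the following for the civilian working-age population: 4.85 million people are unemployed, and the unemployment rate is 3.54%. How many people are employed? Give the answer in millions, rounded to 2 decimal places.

Labor force = U / u = 4.85 / 0.0354 ≈ 137.01 million.
Employed = labor force − unemployed = 137.01 − 4.85 = 132.16 million.

About 132.16 million are employed.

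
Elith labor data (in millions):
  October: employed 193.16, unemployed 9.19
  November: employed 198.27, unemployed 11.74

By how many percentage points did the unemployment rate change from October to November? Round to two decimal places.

The unemployment rate changed by +1.05 percentage points.

October: labor force = 193.16 + 9.19 = 202.35; u = 9.19/202.35 = 4.54%.
November: labor force = 198.27 + 11.74 = 210.01; u = 11.74/210.01 = 5.59%.
Change = 5.59% − 4.54% = +1.05 pp.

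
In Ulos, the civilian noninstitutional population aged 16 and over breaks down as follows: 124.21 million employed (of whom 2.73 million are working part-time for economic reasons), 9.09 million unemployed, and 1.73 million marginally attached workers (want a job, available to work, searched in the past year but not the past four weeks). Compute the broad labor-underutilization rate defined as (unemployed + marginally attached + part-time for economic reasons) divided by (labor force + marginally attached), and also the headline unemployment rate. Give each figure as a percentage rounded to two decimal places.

Labor force = 124.21 + 9.09 = 133.30 million.
Numerator = 9.09 + 1.73 + 2.73 = 13.55 million.
Denominator = 133.30 + 1.73 = 135.03 million.
Broad rate = 13.55 / 135.03 = 10.03%.
Headline unemployment rate = 9.09 / 133.30 = 6.82%.

Broad underutilization rate ≈ 10.03%; headline unemployment rate ≈ 6.82%.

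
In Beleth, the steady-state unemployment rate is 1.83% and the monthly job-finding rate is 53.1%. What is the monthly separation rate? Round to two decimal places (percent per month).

From u* = s/(s+f): s = u·f/(1−u).
s = 0.0183 × 53.1 / (1 − 0.0183) = 0.9717 / 0.9817 ≈ 0.99% per month.

Separation rate ≈ 0.99% per month.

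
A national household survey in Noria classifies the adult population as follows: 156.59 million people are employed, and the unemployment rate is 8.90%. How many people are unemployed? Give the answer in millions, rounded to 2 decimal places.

About 15.30 million are unemployed.

Let U be the number unemployed. The labor force is E + U, and U/(E+U) = 0.0890.
So U = 0.0890 × 156.59 / (1 − 0.0890) = 13.9365 / 0.9110 ≈ 15.30 million.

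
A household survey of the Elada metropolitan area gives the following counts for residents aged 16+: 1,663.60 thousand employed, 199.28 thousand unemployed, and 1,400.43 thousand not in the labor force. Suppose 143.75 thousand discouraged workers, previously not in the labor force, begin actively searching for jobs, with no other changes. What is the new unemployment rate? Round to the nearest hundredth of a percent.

New unemployment rate ≈ 17.09%.

Initially, labor force = 1,663.60 + 199.28 = 1,862.88 thousand, so u = 199.28/1,862.88 = 10.70%.
After the change, unemployed and labor force both rise by 143.75 → E = 1,663.60, U = 343.03, labor force = 2,006.63 thousand.
New unemployment rate = 343.03 / 2,006.63 = 17.09%.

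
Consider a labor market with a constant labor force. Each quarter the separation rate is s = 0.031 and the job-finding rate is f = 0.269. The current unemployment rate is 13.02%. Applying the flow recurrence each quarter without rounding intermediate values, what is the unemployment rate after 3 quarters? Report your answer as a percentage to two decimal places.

With a fixed labor force, u_{t+1} = u_t + s·(1−u_t) − f·u_t = u_t·(1−s−f) + s.
Here 1−s−f = 0.700 and s = 0.031.
u_1 = 0.130200 × 0.700 + 0.031 = 0.122140.
u_2 = 0.122140 × 0.700 + 0.031 = 0.116498.
u_3 = 0.116498 × 0.700 + 0.031 = 0.112549.

Unemployment rate after three quarters ≈ 11.25%.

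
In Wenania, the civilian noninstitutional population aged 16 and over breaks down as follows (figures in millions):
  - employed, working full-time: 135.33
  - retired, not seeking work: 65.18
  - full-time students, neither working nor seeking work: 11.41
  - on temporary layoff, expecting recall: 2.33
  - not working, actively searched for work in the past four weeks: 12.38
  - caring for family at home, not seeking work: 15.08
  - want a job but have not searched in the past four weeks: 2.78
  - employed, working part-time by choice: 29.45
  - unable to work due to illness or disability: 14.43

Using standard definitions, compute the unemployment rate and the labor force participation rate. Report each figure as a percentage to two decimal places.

Employed = 135.33 + 29.45 = 164.78 million.
Unemployed = 2.33 + 12.38 = 14.71 million (jobless and actively searching, or on temporary layoff).
Labor force = 164.78 + 14.71 = 179.49 million.
Not in labor force = 65.18 + 11.41 + 15.08 + 2.78 + 14.43 = 108.88 million (those not working and not actively searching are outside the labor force — including those who want a job but have given up searching).
Civilian working-age population = 179.49 + 108.88 = 288.37 million.
Unemployment rate = 14.71 / 179.49 = 8.20%.
Labor force participation rate = 179.49 / 288.37 = 62.24%.

Unemployment rate ≈ 8.20%; labor force participation rate ≈ 62.24%.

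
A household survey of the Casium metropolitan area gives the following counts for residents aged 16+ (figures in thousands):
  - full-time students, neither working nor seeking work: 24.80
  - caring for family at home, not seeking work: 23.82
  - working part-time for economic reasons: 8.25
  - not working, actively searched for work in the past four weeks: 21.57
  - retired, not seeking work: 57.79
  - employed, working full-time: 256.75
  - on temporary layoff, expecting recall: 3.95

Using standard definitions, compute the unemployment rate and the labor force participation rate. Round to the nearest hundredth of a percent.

Employed = 8.25 + 256.75 = 265.00 thousand (anyone who worked, including part-time for economic reasons, counts as employed).
Unemployed = 21.57 + 3.95 = 25.52 thousand (jobless and actively searching, or on temporary layoff).
Labor force = 265.00 + 25.52 = 290.52 thousand.
Not in labor force = 24.80 + 23.82 + 57.79 = 106.41 thousand (those not working and not actively searching are outside the labor force).
Civilian working-age population = 290.52 + 106.41 = 396.93 thousand.
Unemployment rate = 25.52 / 290.52 = 8.78%.
Labor force participation rate = 290.52 / 396.93 = 73.19%.

Unemployment rate ≈ 8.78%; labor force participation rate ≈ 73.19%.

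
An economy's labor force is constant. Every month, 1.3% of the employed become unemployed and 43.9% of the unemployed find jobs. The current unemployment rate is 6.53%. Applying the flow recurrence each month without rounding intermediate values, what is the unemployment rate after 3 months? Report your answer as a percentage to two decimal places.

Unemployment rate after three months ≈ 3.48%.

With a fixed labor force, u_{t+1} = u_t + s·(1−u_t) − f·u_t = u_t·(1−s−f) + s.
Here 1−s−f = 0.548 and s = 0.013.
u_1 = 0.065300 × 0.548 + 0.013 = 0.048784.
u_2 = 0.048784 × 0.548 + 0.013 = 0.039734.
u_3 = 0.039734 × 0.548 + 0.013 = 0.034774.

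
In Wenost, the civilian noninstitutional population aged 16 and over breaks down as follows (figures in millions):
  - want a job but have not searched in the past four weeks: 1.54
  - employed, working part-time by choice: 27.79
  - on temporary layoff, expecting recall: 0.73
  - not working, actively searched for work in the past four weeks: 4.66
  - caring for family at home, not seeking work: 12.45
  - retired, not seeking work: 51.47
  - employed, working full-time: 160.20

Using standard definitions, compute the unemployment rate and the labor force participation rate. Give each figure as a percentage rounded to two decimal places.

Employed = 27.79 + 160.20 = 187.99 million.
Unemployed = 0.73 + 4.66 = 5.39 million (jobless and actively searching, or on temporary layoff).
Labor force = 187.99 + 5.39 = 193.38 million.
Not in labor force = 1.54 + 12.45 + 51.47 = 65.46 million (those not working and not actively searching are outside the labor force — including those who want a job but have given up searching).
Civilian working-age population = 193.38 + 65.46 = 258.84 million.
Unemployment rate = 5.39 / 193.38 = 2.79%.
Labor force participation rate = 193.38 / 258.84 = 74.71%.

Unemployment rate ≈ 2.79%; labor force participation rate ≈ 74.71%.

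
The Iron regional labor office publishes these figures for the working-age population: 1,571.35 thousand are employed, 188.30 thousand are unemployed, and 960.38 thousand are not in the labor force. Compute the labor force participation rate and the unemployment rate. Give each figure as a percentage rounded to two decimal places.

Labor force participation rate ≈ 64.69%; unemployment rate ≈ 10.70%.

Labor force = employed + unemployed = 1,571.35 + 188.30 = 1,759.65 thousand.
Working-age population = 1,759.65 + 960.38 = 2,720.03 thousand.
Unemployment rate = 188.30 / 1,759.65 = 10.70%.
Labor force participation rate = 1,759.65 / 2,720.03 = 64.69%.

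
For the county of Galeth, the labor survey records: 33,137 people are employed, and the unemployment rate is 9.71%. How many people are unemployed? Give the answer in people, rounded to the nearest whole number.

Let U be the number unemployed. The labor force is E + U, and U/(E+U) = 0.0971.
So U = 0.0971 × 33,137 / (1 − 0.0971) = 3217.60 / 0.9029 ≈ 3,564.

About 3,564 are unemployed.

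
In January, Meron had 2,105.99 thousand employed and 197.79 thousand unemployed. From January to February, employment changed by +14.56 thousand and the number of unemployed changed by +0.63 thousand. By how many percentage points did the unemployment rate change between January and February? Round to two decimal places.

The unemployment rate changed by −0.03 percentage points.

January: labor force = 2,105.99 + 197.79 = 2,303.78; u = 197.79/2,303.78 = 8.59%.
February: labor force = 2,120.55 + 198.42 = 2,318.97; u = 198.42/2,318.97 = 8.56%.
Change = 8.56% − 8.59% = −0.03 pp.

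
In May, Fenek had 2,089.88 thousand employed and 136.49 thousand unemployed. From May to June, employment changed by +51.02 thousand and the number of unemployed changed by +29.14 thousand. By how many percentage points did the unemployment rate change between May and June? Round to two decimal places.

The unemployment rate changed by +1.05 percentage points.

May: labor force = 2,089.88 + 136.49 = 2,226.37; u = 136.49/2,226.37 = 6.13%.
June: labor force = 2,140.90 + 165.63 = 2,306.53; u = 165.63/2,306.53 = 7.18%.
Change = 7.18% − 6.13% = +1.05 pp.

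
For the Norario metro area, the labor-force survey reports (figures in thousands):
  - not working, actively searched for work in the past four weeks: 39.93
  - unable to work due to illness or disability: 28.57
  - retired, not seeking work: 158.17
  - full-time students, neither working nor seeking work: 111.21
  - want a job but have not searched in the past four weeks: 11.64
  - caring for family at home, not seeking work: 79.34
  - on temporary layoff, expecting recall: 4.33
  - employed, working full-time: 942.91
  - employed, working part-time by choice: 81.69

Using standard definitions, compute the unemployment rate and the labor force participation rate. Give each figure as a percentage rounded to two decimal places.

Employed = 942.91 + 81.69 = 1,024.60 thousand.
Unemployed = 39.93 + 4.33 = 44.26 thousand (jobless and actively searching, or on temporary layoff).
Labor force = 1,024.60 + 44.26 = 1,068.86 thousand.
Not in labor force = 28.57 + 158.17 + 111.21 + 11.64 + 79.34 = 388.93 thousand (those not working and not actively searching are outside the labor force — including those who want a job but have given up searching).
Civilian working-age population = 1,068.86 + 388.93 = 1,457.79 thousand.
Unemployment rate = 44.26 / 1,068.86 = 4.14%.
Labor force participation rate = 1,068.86 / 1,457.79 = 73.32%.

Unemployment rate ≈ 4.14%; labor force participation rate ≈ 73.32%.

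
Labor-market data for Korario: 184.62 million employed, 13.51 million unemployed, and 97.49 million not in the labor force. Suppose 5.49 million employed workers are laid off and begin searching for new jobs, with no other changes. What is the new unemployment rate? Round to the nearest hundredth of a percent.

Initially, labor force = 184.62 + 13.51 = 198.13 million, so u = 13.51/198.13 = 6.82%.
After the change, employed falls and unemployed rises by 5.49; labor force unchanged → E = 179.13, U = 19.00, labor force = 198.13 million.
New unemployment rate = 19.00 / 198.13 = 9.59%.

New unemployment rate ≈ 9.59%.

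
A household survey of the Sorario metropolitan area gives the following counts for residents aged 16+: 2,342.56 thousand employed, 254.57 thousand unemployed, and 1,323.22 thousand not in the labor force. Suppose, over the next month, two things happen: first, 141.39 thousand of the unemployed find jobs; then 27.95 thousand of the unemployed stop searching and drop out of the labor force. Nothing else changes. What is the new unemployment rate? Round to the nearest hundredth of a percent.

New unemployment rate ≈ 3.32%.

Initially, labor force = 2,342.56 + 254.57 = 2,597.13 thousand, so u = 254.57/2,597.13 = 9.80%.
After the first change, unemployed falls and employed rises by 141.39; labor force unchanged → E = 2,483.95, U = 113.18, labor force = 2,597.13 thousand.
After the second change, unemployed and labor force both fall by 27.95 → E = 2,483.95, U = 85.23, labor force = 2,569.18 thousand.
New unemployment rate = 85.23 / 2,569.18 = 3.32%.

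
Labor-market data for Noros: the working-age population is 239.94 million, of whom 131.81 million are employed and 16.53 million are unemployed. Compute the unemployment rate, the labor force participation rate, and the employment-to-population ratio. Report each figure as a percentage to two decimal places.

Labor force = employed + unemployed = 131.81 + 16.53 = 148.34 million.
Unemployment rate = 16.53 / 148.34 = 11.14%.
Labor force participation rate = 148.34 / 239.94 = 61.82%.
Employment-population ratio = 131.81 / 239.94 = 54.93%.

Unemployment rate ≈ 11.14%; labor force participation rate ≈ 61.82%; employment-population ratio ≈ 54.93%.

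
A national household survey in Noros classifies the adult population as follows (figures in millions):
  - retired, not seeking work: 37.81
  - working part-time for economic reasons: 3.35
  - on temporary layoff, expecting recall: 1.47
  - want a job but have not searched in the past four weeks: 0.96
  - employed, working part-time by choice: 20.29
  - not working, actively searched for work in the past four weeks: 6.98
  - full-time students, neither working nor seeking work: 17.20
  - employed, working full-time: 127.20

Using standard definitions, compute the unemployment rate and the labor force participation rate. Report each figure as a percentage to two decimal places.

Employed = 3.35 + 20.29 + 127.20 = 150.84 million (anyone who worked, including part-time for economic reasons, counts as employed).
Unemployed = 1.47 + 6.98 = 8.45 million (jobless and actively searching, or on temporary layoff).
Labor force = 150.84 + 8.45 = 159.29 million.
Not in labor force = 37.81 + 0.96 + 17.20 = 55.97 million (those not working and not actively searching are outside the labor force — including those who want a job but have given up searching).
Civilian working-age population = 159.29 + 55.97 = 215.26 million.
Unemployment rate = 8.45 / 159.29 = 5.30%.
Labor force participation rate = 159.29 / 215.26 = 74.00%.

Unemployment rate ≈ 5.30%; labor force participation rate ≈ 74.00%.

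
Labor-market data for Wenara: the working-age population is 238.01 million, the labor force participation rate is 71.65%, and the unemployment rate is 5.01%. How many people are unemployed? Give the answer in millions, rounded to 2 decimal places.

About 8.54 million are unemployed.

Labor force = 0.7165 × 238.01 = 170.53 million.
Unemployed = 0.0501 × 170.53 ≈ 8.54 million.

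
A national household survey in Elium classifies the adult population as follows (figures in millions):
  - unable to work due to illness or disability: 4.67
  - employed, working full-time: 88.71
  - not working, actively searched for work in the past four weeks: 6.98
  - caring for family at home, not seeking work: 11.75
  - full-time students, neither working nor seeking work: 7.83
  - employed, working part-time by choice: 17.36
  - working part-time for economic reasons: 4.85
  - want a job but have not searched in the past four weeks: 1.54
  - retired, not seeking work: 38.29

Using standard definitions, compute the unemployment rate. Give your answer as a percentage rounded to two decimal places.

Unemployment rate ≈ 5.92%.

Employed = 88.71 + 17.36 + 4.85 = 110.92 million (anyone who worked, including part-time for economic reasons, counts as employed).
Unemployed = 6.98 million.
Labor force = 110.92 + 6.98 = 117.90 million.
Unemployment rate = 6.98 / 117.90 = 5.92%.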